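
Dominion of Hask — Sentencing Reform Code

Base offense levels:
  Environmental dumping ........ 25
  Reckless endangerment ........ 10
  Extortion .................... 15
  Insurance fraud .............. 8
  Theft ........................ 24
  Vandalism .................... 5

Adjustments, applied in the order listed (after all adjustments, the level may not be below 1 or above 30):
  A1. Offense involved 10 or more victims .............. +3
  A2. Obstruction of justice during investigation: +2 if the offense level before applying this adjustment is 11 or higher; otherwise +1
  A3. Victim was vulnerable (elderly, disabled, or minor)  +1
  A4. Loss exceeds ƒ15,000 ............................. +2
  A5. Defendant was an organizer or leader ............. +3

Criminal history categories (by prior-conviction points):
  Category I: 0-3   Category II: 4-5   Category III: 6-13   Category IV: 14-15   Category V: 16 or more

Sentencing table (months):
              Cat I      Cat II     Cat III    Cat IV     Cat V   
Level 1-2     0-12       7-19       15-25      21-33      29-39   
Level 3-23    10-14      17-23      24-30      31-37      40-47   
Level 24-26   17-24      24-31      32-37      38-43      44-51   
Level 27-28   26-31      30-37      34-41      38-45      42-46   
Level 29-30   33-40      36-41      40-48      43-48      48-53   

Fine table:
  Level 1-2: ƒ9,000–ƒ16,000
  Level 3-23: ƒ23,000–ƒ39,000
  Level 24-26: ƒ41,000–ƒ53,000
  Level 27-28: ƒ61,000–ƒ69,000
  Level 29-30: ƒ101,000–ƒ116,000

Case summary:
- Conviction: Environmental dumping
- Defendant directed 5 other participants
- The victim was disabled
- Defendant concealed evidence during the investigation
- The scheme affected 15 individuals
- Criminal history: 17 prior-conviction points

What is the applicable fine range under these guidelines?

Base offense level for environmental dumping: 25.
A1 applies: 25 + 3 = 28.
A2 applies (level before this adjustment is 28 ≥ 11, so +2): 28 + 2 = 30.
A3 applies: 30 + 1 = 31.
A4 does not apply.
A5 applies: 31 + 3 = 34.
Level 34 exceeds the maximum of 30; capped at 30.
Final offense level: 30.
Level 30 falls in the 29-30 band.
Fine table: Level 29-30 → ƒ101,000–ƒ116,000.

ƒ101,000–ƒ116,000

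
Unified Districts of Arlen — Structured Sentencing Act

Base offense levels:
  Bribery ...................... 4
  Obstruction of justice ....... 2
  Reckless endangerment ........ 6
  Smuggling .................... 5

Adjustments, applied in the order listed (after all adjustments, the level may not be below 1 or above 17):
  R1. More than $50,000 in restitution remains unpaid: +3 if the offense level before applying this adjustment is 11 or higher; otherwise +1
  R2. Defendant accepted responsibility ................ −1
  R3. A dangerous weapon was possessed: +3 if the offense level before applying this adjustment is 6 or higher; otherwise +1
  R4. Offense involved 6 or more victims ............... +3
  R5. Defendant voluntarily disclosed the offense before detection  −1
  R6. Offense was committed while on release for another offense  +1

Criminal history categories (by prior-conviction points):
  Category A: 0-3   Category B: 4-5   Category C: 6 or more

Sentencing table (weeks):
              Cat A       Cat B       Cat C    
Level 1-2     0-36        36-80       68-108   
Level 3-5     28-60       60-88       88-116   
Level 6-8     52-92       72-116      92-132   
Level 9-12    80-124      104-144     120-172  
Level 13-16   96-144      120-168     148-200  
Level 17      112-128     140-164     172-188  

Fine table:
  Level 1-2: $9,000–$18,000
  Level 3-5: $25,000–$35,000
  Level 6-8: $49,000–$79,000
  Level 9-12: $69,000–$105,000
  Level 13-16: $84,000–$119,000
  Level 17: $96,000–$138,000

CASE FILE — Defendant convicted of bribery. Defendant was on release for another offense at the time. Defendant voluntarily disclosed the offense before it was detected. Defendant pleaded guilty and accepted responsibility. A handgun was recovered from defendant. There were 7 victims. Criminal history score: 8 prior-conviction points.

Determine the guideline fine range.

Base offense level for bribery: 4.
R1 does not apply.
R2 applies: 4 − 1 = 3.
R3 applies (level before this adjustment is 3 < 6, so +1): 3 + 1 = 4.
R4 applies: 4 + 3 = 7.
R5 applies: 7 − 1 = 6.
R6 applies: 6 + 1 = 7.
Final offense level: 7.
Level 7 falls in the 6-8 band.
Fine table: Level 6-8 → $49,000–$79,000.

$49,000–$79,000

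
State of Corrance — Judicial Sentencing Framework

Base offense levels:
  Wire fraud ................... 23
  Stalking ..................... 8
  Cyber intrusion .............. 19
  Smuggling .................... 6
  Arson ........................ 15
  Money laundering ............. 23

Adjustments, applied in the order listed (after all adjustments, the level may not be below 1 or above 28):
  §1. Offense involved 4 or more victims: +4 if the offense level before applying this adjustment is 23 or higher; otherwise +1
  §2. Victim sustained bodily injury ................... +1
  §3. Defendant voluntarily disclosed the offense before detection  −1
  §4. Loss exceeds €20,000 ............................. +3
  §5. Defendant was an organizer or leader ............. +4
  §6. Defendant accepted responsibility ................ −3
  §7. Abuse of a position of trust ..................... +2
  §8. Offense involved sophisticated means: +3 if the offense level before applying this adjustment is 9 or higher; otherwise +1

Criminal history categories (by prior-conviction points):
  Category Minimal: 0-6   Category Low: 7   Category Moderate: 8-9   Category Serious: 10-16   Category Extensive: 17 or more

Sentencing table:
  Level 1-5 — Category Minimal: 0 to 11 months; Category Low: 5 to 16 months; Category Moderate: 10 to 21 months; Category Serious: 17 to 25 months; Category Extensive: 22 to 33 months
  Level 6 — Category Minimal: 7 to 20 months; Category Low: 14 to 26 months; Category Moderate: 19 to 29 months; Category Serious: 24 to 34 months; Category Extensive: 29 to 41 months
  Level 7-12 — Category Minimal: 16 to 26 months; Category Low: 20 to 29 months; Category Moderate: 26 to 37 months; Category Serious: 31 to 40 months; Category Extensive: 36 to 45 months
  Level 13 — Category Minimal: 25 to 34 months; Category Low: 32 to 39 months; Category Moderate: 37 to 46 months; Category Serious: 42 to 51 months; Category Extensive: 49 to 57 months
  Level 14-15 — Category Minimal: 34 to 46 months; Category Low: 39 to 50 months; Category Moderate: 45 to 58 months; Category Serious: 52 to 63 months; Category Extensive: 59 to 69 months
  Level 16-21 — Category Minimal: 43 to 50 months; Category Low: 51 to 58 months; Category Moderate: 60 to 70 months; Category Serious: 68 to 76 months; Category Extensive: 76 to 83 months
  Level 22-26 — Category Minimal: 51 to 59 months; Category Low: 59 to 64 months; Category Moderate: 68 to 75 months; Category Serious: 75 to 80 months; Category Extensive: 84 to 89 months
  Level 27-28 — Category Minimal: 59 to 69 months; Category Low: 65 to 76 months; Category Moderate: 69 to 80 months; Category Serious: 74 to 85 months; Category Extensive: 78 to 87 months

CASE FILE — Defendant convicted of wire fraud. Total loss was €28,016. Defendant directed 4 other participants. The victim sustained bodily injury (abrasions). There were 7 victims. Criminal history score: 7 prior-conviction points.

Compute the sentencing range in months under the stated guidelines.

Base offense level for wire fraud: 23.
§1 applies (level before this adjustment is 23 ≥ 23, so +4): 23 + 4 = 27.
§2 applies: 27 + 1 = 28.
§3 does not apply.
§4 applies: 28 + 3 = 31.
§5 applies: 31 + 4 = 35.
§7 does not apply.
§8 does not apply.
Level 35 exceeds the maximum of 28; capped at 28.
Final offense level: 28.
Criminal history: 7 prior points → Category Low (7).
Level 28 falls in the 27-28 band.
Grid: Level 27-28 × Category Low = 65-76 months.

65-76 months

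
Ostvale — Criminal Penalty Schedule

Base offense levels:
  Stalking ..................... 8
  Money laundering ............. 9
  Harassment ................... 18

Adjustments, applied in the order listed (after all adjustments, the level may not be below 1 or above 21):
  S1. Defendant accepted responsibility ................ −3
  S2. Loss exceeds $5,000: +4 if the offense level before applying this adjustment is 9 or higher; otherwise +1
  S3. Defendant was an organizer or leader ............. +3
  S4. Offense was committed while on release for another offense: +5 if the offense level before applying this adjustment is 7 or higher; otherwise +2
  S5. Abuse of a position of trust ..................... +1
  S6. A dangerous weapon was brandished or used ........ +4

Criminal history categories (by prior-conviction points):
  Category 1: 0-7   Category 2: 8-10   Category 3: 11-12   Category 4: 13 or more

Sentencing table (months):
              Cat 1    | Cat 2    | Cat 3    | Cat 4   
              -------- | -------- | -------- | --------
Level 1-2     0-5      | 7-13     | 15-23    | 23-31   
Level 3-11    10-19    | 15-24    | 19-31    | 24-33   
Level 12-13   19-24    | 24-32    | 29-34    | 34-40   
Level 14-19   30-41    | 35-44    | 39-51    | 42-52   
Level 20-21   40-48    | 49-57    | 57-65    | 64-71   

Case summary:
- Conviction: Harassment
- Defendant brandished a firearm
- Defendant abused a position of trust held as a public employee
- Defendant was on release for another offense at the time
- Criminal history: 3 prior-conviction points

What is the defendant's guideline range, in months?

40-48 months

Base offense level for harassment: 18.
S2 does not apply.
S3 does not apply.
S4 applies (level before this adjustment is 18 ≥ 7, so +5): 18 + 5 = 23.
S5 applies: 23 + 1 = 24.
S6 applies: 24 + 4 = 28.
Level 28 exceeds the maximum of 21; capped at 21.
Final offense level: 21.
Criminal history: 3 prior points → Category 1 (0-7).
Level 21 falls in the 20-21 band.
Grid: Level 20-21 × Category 1 = 40-48 months.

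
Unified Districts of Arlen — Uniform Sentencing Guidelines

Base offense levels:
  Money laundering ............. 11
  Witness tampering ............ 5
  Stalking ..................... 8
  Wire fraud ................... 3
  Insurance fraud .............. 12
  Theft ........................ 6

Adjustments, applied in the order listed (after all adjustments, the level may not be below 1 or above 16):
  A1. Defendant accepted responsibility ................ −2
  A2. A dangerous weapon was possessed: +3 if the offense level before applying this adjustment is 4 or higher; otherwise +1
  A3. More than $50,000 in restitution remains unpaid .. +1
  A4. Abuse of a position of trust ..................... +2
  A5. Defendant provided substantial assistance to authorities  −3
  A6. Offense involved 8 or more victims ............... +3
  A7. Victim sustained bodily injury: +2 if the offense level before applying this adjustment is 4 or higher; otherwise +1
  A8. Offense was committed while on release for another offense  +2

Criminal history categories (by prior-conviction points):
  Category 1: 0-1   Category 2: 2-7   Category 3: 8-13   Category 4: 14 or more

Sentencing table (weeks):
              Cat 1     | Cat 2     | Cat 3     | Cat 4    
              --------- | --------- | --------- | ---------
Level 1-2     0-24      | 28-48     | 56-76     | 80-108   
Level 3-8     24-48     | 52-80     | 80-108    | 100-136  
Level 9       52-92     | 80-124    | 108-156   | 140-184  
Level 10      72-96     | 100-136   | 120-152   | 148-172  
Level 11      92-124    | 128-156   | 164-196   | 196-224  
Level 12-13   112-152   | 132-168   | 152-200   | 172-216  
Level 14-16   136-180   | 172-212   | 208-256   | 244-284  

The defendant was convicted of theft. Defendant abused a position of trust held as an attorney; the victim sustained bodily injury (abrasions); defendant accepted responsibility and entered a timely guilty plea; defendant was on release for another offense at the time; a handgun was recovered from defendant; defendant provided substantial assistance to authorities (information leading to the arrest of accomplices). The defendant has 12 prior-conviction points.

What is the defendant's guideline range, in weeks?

Base offense level for theft: 6.
A1 applies: 6 − 2 = 4.
A2 applies (level before this adjustment is 4 ≥ 4, so +3): 4 + 3 = 7.
A4 applies: 7 + 2 = 9.
A5 applies: 9 − 3 = 6.
A6 does not apply.
A7 applies (level before this adjustment is 6 ≥ 4, so +2): 6 + 2 = 8.
A8 applies: 8 + 2 = 10.
Final offense level: 10.
Criminal history: 12 prior points → Category 3 (8-13).
Level 10 falls in the 10 band.
Grid: Level 10 × Category 3 = 120-152 weeks.

120-152 weeks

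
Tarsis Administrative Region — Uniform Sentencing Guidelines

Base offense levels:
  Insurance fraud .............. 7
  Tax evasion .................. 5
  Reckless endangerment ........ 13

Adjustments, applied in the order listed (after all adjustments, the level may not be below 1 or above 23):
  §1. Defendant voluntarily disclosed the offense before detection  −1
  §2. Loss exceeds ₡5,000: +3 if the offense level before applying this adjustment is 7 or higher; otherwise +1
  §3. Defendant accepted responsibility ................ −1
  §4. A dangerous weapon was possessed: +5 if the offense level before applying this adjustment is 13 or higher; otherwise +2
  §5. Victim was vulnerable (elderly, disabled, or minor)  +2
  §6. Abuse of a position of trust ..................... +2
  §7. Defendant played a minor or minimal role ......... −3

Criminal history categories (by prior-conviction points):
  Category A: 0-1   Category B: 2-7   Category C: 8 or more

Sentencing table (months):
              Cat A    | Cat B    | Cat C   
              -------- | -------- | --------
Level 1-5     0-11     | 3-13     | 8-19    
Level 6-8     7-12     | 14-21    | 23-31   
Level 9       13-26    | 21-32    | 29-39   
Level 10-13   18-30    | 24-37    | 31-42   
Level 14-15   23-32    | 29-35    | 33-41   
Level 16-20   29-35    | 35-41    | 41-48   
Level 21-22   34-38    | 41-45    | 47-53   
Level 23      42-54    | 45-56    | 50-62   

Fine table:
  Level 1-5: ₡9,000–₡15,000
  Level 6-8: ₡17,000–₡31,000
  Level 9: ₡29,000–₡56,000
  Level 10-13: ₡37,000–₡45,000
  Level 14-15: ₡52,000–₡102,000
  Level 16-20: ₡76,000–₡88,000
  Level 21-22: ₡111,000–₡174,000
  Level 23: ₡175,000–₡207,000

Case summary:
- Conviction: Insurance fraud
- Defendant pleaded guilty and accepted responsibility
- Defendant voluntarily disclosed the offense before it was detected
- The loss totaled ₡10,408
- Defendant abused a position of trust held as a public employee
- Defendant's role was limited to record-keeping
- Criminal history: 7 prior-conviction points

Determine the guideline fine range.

₡9,000–₡15,000

Base offense level for insurance fraud: 7.
§1 applies: 7 − 1 = 6.
§2 applies (level before this adjustment is 6 < 7, so +1): 6 + 1 = 7.
§3 applies: 7 − 1 = 6.
§6 applies: 6 + 2 = 8.
§7 applies: 8 − 3 = 5.
Final offense level: 5.
Level 5 falls in the 1-5 band.
Fine table: Level 1-5 → ₡9,000–₡15,000.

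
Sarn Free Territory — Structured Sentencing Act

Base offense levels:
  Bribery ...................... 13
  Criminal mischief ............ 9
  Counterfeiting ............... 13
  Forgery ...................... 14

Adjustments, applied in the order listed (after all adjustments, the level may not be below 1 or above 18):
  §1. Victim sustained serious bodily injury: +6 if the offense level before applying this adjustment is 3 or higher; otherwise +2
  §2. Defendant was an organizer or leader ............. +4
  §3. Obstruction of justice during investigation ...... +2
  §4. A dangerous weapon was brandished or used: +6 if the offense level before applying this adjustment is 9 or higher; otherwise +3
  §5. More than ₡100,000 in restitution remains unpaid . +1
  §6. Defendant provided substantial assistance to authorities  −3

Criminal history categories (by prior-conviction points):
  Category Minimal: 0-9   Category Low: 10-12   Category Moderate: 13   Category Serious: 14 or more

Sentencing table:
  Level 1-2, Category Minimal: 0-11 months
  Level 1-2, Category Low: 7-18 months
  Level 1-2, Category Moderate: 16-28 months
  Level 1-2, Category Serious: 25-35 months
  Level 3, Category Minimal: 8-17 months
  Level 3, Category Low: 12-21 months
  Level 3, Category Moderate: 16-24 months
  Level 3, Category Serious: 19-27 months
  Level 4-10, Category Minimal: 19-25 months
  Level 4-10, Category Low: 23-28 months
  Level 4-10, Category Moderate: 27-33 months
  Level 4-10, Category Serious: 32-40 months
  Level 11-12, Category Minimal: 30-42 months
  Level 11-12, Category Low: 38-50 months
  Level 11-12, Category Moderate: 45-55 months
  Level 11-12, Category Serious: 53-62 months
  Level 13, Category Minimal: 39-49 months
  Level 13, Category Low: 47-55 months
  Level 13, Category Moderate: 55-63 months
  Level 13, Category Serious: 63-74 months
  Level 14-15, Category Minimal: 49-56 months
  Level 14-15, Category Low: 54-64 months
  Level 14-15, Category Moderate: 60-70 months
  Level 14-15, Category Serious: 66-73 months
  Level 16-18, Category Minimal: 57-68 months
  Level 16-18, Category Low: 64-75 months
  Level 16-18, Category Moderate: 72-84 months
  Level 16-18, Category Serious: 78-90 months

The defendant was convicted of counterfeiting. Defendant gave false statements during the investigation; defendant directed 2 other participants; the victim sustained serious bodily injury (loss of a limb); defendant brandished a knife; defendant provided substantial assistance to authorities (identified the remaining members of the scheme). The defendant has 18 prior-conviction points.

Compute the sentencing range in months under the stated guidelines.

78-90 months

Base offense level for counterfeiting: 13.
§1 applies (level before this adjustment is 13 ≥ 3, so +6): 13 + 6 = 19.
§2 applies: 19 + 4 = 23.
§3 applies: 23 + 2 = 25.
§4 applies (level before this adjustment is 25 ≥ 9, so +6): 25 + 6 = 31.
§5 does not apply.
§6 applies: 31 − 3 = 28.
Level 28 exceeds the maximum of 18; capped at 18.
Final offense level: 18.
Criminal history: 18 prior points → Category Serious (14+).
Level 18 falls in the 16-18 band.
Grid: Level 16-18 × Category Serious = 78-90 months.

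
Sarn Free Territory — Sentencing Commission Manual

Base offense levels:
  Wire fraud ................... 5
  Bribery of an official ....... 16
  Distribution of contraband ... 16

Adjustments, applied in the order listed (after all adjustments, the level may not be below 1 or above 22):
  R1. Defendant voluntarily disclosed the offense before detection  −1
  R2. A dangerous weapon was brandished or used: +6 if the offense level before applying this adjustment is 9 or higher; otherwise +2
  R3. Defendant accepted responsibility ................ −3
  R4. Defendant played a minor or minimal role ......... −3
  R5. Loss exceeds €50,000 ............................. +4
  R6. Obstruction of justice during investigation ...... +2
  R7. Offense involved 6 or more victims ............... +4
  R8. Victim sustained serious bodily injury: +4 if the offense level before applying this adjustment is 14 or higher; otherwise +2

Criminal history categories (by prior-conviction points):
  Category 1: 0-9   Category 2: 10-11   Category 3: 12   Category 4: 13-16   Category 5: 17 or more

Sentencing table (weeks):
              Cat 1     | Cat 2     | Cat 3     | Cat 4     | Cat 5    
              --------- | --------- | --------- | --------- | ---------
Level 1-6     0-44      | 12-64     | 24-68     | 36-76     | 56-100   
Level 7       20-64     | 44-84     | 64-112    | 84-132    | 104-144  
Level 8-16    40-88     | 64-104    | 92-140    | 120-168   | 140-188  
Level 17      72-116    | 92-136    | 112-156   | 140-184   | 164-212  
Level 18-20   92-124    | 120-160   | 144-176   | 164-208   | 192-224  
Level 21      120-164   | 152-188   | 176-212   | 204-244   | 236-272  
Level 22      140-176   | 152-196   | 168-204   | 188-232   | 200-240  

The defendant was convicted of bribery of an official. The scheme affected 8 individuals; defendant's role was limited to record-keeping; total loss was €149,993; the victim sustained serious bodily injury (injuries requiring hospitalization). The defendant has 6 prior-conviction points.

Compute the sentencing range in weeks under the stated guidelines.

Base offense level for bribery of an official: 16.
R1 does not apply.
R3 does not apply.
R4 applies: 16 − 3 = 13.
R5 applies: 13 + 4 = 17.
R7 applies: 17 + 4 = 21.
R8 applies (level before this adjustment is 21 ≥ 14, so +4): 21 + 4 = 25.
Level 25 exceeds the maximum of 22; capped at 22.
Final offense level: 22.
Criminal history: 6 prior points → Category 1 (0-9).
Level 22 falls in the 22 band.
Grid: Level 22 × Category 1 = 140-176 weeks.

140-176 weeks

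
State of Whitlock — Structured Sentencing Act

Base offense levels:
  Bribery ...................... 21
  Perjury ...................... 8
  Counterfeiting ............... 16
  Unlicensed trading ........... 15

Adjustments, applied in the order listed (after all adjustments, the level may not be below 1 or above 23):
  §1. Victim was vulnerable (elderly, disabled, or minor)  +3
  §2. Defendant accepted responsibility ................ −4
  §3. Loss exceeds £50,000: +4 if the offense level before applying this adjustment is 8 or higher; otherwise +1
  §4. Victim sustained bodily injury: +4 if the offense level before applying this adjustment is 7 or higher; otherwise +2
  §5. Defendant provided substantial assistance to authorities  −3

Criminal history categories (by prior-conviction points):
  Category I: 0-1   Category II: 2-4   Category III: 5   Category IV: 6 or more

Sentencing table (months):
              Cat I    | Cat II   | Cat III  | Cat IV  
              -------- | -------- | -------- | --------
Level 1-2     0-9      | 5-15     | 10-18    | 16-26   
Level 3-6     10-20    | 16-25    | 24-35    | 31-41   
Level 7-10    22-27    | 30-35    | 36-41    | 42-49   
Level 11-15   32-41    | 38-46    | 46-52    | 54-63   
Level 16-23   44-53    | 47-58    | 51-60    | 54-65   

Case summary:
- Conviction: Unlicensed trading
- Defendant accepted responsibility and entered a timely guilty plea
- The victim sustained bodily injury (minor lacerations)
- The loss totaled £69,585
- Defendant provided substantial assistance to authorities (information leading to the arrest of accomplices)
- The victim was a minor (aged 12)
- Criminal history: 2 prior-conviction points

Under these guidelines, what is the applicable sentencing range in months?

Base offense level for unlicensed trading: 15.
§1 applies: 15 + 3 = 18.
§2 applies: 18 − 4 = 14.
§3 applies (level before this adjustment is 14 ≥ 8, so +4): 14 + 4 = 18.
§4 applies (level before this adjustment is 18 ≥ 7, so +4): 18 + 4 = 22.
§5 applies: 22 − 3 = 19.
Final offense level: 19.
Criminal history: 2 prior points → Category II (2-4).
Level 19 falls in the 16-23 band.
Grid: Level 16-23 × Category II = 47-58 months.

47-58 months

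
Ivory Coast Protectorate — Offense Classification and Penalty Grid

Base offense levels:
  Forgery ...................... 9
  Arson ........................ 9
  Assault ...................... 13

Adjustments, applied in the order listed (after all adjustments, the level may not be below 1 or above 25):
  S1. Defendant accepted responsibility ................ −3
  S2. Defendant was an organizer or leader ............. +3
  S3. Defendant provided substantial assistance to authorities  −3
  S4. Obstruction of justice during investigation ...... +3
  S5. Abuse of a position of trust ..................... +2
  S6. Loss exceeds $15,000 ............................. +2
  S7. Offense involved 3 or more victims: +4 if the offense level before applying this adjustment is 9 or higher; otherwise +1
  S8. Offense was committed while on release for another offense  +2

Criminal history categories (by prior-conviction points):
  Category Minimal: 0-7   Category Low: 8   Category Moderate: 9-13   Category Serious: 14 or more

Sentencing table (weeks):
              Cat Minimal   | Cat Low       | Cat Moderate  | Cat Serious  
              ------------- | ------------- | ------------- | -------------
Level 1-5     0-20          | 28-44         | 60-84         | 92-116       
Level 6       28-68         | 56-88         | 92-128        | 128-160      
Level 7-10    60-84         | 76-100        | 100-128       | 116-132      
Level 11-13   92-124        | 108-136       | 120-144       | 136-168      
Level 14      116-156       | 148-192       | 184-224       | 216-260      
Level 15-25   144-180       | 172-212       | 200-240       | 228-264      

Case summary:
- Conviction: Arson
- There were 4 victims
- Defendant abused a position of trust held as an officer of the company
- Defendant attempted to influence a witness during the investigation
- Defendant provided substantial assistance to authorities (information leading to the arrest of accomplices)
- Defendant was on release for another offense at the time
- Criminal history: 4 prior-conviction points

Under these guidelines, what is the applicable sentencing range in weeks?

Base offense level for arson: 9.
S1 does not apply.
S2 does not apply.
S3 applies: 9 − 3 = 6.
S4 applies: 6 + 3 = 9.
S5 applies: 9 + 2 = 11.
S6 does not apply.
S7 applies (level before this adjustment is 11 ≥ 9, so +4): 11 + 4 = 15.
S8 applies: 15 + 2 = 17.
Final offense level: 17.
Criminal history: 4 prior points → Category Minimal (0-7).
Level 17 falls in the 15-25 band.
Grid: Level 15-25 × Category Minimal = 144-180 weeks.

144-180 weeks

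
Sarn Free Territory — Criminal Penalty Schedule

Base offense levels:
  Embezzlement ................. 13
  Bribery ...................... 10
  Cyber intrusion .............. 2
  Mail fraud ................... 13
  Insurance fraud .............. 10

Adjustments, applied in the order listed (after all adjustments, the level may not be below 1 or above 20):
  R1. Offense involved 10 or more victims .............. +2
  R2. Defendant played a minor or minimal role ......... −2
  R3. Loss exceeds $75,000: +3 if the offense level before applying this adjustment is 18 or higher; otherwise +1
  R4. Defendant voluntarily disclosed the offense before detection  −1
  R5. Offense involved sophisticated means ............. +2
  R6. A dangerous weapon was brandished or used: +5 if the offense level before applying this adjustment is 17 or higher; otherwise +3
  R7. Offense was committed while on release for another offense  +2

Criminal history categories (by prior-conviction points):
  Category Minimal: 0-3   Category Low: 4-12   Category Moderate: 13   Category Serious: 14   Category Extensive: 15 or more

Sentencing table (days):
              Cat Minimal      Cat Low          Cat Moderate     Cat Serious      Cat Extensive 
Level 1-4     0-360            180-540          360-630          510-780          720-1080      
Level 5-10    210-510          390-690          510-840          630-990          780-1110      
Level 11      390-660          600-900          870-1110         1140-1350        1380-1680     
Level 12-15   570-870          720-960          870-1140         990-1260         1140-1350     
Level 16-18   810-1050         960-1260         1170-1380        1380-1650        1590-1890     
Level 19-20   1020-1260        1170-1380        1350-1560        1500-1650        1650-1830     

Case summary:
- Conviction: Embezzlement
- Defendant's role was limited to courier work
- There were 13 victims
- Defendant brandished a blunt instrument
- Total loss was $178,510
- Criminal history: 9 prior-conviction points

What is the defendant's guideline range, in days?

Base offense level for embezzlement: 13.
R1 applies: 13 + 2 = 15.
R2 applies: 15 − 2 = 13.
R3 applies (level before this adjustment is 13 < 18, so +1): 13 + 1 = 14.
R5 does not apply.
R6 applies (level before this adjustment is 14 < 17, so +3): 14 + 3 = 17.
Final offense level: 17.
Criminal history: 9 prior points → Category Low (4-12).
Level 17 falls in the 16-18 band.
Grid: Level 16-18 × Category Low = 960-1260 days.

960-1260 days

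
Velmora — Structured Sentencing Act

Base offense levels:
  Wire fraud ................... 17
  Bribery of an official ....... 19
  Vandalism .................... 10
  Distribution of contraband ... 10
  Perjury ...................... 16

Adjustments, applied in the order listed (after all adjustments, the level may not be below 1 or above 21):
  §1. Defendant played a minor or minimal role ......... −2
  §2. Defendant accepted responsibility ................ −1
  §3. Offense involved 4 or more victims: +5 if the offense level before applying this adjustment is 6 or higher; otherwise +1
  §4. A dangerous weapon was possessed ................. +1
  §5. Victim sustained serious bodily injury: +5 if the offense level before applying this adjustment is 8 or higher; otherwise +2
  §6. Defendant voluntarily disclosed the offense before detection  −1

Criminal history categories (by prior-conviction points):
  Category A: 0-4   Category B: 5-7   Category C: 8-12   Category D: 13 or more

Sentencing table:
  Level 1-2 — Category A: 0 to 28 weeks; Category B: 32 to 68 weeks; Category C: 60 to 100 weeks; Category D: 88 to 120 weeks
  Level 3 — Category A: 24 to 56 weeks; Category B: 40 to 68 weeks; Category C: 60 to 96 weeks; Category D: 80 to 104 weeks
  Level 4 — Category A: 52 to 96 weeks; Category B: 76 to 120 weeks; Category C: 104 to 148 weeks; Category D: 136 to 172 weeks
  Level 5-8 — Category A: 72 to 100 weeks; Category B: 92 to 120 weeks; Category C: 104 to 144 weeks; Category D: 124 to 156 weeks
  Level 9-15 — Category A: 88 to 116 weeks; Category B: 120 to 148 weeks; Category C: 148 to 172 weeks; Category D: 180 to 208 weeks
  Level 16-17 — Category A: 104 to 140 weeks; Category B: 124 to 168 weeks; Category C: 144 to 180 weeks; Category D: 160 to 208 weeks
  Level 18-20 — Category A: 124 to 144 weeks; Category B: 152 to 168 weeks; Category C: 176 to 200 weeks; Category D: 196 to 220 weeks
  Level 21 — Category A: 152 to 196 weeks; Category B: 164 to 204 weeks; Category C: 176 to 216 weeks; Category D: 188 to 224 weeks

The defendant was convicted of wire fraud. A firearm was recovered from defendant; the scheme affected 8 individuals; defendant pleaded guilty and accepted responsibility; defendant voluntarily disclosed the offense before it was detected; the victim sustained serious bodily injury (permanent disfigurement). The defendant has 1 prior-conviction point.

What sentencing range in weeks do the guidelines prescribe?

Base offense level for wire fraud: 17.
§2 applies: 17 − 1 = 16.
§3 applies (level before this adjustment is 16 ≥ 6, so +5): 16 + 5 = 21.
§4 applies: 21 + 1 = 22.
§5 applies (level before this adjustment is 22 ≥ 8, so +5): 22 + 5 = 27.
§6 applies: 27 − 1 = 26.
Level 26 exceeds the maximum of 21; capped at 21.
Final offense level: 21.
Criminal history: 1 prior point → Category A (0-4).
Level 21 falls in the 21 band.
Grid: Level 21 × Category A = 152-196 weeks.

152-196 weeks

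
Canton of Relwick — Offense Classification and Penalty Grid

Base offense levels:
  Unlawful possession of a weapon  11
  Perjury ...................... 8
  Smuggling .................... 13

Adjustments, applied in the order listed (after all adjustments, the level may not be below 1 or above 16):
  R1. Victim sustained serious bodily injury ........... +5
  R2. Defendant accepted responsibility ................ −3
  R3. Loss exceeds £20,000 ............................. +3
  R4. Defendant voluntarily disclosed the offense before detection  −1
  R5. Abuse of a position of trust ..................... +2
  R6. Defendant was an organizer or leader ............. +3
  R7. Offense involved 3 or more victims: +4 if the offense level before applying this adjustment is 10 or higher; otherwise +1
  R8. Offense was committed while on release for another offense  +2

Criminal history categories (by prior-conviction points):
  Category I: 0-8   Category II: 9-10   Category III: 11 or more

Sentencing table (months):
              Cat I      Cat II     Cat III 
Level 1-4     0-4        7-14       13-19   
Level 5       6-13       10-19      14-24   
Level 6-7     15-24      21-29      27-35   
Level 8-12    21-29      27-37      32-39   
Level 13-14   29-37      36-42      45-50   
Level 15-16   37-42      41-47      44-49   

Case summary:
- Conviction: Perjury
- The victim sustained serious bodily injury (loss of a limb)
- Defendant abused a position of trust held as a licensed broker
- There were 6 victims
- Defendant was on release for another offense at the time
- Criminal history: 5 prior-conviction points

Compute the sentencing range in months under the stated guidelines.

37-42 months

Base offense level for perjury: 8.
R1 applies: 8 + 5 = 13.
R5 applies: 13 + 2 = 15.
R7 applies (level before this adjustment is 15 ≥ 10, so +4): 15 + 4 = 19.
R8 applies: 19 + 2 = 21.
Level 21 exceeds the maximum of 16; capped at 16.
Final offense level: 16.
Criminal history: 5 prior points → Category I (0-8).
Level 16 falls in the 15-16 band.
Grid: Level 15-16 × Category I = 37-42 months.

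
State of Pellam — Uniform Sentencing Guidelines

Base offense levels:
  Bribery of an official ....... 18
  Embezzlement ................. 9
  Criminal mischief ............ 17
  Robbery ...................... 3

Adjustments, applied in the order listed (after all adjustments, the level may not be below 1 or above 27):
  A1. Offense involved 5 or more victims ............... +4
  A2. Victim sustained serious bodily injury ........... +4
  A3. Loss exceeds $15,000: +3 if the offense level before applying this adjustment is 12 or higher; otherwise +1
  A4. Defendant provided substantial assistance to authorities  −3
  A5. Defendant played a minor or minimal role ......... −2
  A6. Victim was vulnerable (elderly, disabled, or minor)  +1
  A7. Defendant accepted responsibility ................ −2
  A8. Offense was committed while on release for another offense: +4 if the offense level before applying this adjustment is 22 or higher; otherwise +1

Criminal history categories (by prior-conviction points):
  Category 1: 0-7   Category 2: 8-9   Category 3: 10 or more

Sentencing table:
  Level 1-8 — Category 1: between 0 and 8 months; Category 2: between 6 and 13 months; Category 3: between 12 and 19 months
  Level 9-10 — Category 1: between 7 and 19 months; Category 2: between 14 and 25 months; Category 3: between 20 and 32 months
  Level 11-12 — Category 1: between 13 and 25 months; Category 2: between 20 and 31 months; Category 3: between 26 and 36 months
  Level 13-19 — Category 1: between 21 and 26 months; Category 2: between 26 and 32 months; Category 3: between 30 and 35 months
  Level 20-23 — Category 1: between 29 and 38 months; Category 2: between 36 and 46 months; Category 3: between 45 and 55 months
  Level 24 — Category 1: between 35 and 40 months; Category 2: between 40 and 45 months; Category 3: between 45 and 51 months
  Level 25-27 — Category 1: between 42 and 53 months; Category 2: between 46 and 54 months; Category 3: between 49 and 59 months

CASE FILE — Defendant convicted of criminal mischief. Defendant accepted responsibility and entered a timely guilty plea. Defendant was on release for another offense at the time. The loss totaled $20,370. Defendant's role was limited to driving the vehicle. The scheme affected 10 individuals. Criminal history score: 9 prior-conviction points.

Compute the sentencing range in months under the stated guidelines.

Base offense level for criminal mischief: 17.
A1 applies: 17 + 4 = 21.
A3 applies (level before this adjustment is 21 ≥ 12, so +3): 21 + 3 = 24.
A4 does not apply.
A5 applies: 24 − 2 = 22.
A6 does not apply.
A7 applies: 22 − 2 = 20.
A8 applies (level before this adjustment is 20 < 22, so +1): 20 + 1 = 21.
Final offense level: 21.
Criminal history: 9 prior points → Category 2 (8-9).
Level 21 falls in the 20-23 band.
Grid: Level 20-23 × Category 2 = 36-46 months.

36-46 months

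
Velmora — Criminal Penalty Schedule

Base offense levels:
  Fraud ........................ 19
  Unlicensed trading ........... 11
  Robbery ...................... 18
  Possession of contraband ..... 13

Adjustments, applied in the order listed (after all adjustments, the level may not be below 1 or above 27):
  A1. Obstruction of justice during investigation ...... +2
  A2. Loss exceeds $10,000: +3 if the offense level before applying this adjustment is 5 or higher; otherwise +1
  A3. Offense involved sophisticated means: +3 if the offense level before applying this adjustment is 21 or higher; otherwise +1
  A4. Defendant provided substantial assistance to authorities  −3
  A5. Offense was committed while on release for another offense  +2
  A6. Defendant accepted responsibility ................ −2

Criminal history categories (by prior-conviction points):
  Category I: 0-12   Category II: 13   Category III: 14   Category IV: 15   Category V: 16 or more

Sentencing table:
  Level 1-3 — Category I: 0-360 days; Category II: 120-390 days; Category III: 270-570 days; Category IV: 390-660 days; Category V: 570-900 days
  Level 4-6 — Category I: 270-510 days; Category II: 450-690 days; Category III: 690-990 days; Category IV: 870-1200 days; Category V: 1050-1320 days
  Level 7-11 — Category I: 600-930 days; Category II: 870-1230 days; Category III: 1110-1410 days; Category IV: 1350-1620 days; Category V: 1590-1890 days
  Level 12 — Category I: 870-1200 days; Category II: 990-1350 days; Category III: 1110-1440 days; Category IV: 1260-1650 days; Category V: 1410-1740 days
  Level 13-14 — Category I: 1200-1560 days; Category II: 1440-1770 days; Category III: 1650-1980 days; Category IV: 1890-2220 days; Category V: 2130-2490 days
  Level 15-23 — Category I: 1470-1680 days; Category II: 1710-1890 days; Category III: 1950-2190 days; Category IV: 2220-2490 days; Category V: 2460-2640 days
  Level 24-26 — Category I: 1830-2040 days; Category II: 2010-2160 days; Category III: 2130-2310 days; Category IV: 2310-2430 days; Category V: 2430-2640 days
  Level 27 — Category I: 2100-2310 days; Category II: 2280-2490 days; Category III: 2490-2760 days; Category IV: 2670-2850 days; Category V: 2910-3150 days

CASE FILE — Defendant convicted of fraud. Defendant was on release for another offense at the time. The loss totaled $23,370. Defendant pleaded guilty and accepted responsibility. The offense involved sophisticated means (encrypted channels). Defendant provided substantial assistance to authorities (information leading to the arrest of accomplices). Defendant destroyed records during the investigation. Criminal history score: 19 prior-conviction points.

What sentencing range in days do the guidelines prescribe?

Base offense level for fraud: 19.
A1 applies: 19 + 2 = 21.
A2 applies (level before this adjustment is 21 ≥ 5, so +3): 21 + 3 = 24.
A3 applies (level before this adjustment is 24 ≥ 21, so +3): 24 + 3 = 27.
A4 applies: 27 − 3 = 24.
A5 applies: 24 + 2 = 26.
A6 applies: 26 − 2 = 24.
Final offense level: 24.
Criminal history: 19 prior points → Category V (16+).
Level 24 falls in the 24-26 band.
Grid: Level 24-26 × Category V = 2430-2640 days.

2430-2640 days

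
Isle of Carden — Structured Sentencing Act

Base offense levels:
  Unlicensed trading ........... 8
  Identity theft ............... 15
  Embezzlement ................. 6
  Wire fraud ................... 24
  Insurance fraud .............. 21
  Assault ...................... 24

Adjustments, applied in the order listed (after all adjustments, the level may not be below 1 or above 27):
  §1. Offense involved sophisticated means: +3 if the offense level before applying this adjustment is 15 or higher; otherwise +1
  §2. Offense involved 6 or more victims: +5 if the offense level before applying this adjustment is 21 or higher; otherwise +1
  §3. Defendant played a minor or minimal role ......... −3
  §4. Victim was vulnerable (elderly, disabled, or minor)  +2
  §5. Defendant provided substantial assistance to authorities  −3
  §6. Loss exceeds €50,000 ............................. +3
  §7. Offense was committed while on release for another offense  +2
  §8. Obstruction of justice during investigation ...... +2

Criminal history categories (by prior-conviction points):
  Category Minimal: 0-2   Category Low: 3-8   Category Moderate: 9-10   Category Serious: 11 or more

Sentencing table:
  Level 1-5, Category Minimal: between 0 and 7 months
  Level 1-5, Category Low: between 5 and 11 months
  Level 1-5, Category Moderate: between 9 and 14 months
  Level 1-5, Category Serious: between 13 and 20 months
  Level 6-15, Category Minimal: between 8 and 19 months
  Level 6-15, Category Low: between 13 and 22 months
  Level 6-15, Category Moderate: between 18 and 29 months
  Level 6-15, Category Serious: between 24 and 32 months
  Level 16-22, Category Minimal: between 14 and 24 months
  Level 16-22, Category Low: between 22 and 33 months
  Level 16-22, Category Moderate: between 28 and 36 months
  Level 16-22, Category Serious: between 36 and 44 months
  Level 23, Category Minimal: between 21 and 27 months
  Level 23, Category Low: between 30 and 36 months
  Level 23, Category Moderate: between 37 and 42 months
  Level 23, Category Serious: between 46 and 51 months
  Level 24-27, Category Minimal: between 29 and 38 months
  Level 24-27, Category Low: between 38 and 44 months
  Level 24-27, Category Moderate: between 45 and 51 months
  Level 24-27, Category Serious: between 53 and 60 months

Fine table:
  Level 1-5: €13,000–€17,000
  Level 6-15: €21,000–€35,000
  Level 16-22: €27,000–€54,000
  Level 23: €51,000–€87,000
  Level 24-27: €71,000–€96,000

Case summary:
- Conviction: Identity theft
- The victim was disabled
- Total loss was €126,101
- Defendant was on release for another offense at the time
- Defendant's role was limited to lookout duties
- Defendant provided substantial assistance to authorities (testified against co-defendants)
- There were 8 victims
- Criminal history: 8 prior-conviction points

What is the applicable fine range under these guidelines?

€27,000–€54,000

Base offense level for identity theft: 15.
§2 applies (level before this adjustment is 15 < 21, so +1): 15 + 1 = 16.
§3 applies: 16 − 3 = 13.
§4 applies: 13 + 2 = 15.
§5 applies: 15 − 3 = 12.
§6 applies: 12 + 3 = 15.
§7 applies: 15 + 2 = 17.
§8 does not apply.
Final offense level: 17.
Level 17 falls in the 16-22 band.
Fine table: Level 16-22 → €27,000–€54,000.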